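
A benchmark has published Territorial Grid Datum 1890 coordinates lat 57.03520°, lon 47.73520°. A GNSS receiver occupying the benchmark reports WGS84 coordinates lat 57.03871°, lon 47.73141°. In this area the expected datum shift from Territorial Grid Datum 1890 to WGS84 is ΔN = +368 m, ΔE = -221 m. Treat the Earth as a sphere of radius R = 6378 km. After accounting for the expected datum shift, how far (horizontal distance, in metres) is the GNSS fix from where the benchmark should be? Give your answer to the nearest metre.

Observed coordinate differences: Δφ = +0.00351°, Δλ = -0.00379°.
Converting to metres (1° lat = 111317 m, cos φ = 0.544124): observed ΔN = 390.7 m, observed ΔE = -229.6 m.
Subtracting the expected shift leaves a residual of 390.7 − (368) = 22.7 m north and -229.6 − (-221) = -8.6 m east.
Residual distance = √(22.7² + (-8.6)²) = 24.3 m.

24 m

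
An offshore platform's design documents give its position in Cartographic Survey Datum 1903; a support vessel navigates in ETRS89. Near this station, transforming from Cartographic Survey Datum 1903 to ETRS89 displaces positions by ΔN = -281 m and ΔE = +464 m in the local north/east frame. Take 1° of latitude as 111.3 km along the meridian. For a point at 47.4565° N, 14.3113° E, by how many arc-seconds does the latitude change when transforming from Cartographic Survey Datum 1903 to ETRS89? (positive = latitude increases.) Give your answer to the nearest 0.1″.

1° of latitude = 111.3 km, so Δφ = -281.0 / 111300 = -0.0025247° = -9.089″.

Δφ = -9.1″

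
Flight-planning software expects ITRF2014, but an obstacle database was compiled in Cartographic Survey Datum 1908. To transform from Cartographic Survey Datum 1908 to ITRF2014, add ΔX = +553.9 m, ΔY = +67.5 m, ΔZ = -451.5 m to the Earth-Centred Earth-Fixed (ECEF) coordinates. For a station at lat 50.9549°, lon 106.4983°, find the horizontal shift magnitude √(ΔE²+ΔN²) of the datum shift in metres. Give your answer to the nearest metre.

590 m

At φ = 50.9549°, λ = 106.4983°: sin φ = 0.776650, cos φ = 0.629932, sin λ = 0.958828, cos λ = -0.283987.
ΔE = −sin λ·ΔX + cos λ·ΔY = −(0.958828)·(553.9) + (-0.283987)·(67.5) = -550.26 m.
ΔN = −sin φ cos λ·ΔX − sin φ sin λ·ΔY + cos φ·ΔZ = −(0.776650)(-0.283987)(553.9) − (0.776650)(0.958828)(67.5) + (0.629932)(-451.5) = -212.51 m.
Horizontal magnitude = √(ΔE² + ΔN²) = √((-550.26)² + (-212.51)²) = 589.87 m.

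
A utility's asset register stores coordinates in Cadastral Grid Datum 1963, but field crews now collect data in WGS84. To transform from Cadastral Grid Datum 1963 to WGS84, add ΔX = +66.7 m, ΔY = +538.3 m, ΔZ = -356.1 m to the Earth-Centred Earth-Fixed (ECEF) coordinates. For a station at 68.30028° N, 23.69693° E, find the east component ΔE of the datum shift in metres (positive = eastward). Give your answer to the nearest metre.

ΔE = 466 m

The local east axis at (φ, λ) is (−sin λ, cos λ, 0), so ΔE = −sin(23.69693°)·66.7 + cos(23.69693°)·538.3 = 466.11 m.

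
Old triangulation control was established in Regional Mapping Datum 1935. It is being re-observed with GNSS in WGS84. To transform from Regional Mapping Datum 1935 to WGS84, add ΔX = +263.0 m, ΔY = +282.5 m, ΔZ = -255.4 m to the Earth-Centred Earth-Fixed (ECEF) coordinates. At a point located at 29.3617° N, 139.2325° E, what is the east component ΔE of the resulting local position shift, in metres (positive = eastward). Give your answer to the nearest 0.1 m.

The local east axis at (φ, λ) is (−sin λ, cos λ, 0), so ΔE = −sin(139.2325°)·263.0 + cos(139.2325°)·282.5 = -385.69 m.

ΔE = -385.7 m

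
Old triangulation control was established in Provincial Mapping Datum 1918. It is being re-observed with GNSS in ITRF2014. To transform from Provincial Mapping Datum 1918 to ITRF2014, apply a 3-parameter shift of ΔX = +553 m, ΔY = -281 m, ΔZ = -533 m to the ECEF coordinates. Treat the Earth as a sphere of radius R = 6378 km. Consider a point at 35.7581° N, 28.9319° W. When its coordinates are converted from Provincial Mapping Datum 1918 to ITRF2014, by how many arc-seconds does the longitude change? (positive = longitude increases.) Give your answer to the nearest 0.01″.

sin φ = 0.584364, cos φ = 0.811491, sin λ = -0.483770, cos λ = 0.875195.
East component: ΔE = −sin λ·ΔX + cos λ·ΔY = −(-0.483770)(553) + (0.875195)(-281) = 21.59 m.
1° of latitude spans πR/180 = 111317 m; at latitude φ, 1° of longitude spans that × cos φ = 90332.9 m, so Δλ = 21.59 / 90332.9 × 3600 = 0.861″.

Δλ = 0.86″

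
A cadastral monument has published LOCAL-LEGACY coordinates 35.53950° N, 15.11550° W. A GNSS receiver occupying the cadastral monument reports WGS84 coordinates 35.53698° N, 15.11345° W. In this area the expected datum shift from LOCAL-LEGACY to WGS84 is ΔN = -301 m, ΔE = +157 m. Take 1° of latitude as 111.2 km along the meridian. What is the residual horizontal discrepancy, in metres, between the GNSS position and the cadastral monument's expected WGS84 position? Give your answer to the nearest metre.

35 m

Observed coordinate differences: Δφ = -0.00252°, Δλ = +0.00205°.
Converting to metres (1° lat = 111200 m, cos φ = 0.813715): observed ΔN = -280.2 m, observed ΔE = 185.5 m.
Subtracting the expected shift leaves a residual of -280.2 − (-301) = 20.8 m north and 185.5 − (157) = 28.5 m east.
Residual distance = √(20.8² + 28.5²) = 35.3 m.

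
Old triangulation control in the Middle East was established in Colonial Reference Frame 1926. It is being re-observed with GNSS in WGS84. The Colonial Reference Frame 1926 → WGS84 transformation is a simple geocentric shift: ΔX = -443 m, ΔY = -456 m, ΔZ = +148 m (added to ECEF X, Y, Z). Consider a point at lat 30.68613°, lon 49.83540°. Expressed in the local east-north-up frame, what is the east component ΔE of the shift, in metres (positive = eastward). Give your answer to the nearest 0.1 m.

ΔE = 44.4 m

The local east axis at (φ, λ) is (−sin λ, cos λ, 0), so ΔE = −sin(49.83540°)·(-443) + cos(49.83540°)·(-456) = 44.42 m.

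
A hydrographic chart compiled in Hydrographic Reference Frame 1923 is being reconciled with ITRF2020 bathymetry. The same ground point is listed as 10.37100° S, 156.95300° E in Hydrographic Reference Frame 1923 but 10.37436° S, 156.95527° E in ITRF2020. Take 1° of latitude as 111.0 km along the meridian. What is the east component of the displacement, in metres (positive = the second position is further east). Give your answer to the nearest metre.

Δφ = -10.37436° − -10.37100° = -0.00336°; Δλ = 156.95527° − 156.95300° = +0.00227°.
ΔN = Δφ × 111000 = -373.0 m; ΔE = Δλ × 111000 × cos(-10.37100°) = +0.00227 × 111000 × 0.983663 = 247.9 m.

ΔE = 248 m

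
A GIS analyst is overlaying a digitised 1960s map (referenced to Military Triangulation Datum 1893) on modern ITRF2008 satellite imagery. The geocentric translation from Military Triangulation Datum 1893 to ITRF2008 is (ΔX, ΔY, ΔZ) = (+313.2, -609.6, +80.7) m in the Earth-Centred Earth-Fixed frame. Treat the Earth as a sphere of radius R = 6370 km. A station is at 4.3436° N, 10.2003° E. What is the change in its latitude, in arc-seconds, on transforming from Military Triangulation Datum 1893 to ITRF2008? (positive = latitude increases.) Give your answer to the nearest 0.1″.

Δφ = 2.1″

sin φ = 0.075738, cos φ = 0.997128, sin λ = 0.177090, cos λ = 0.984195.
North component: ΔN = −sin φ cos λ·ΔX − sin φ sin λ·ΔY + cos φ·ΔZ = −(0.075738)(0.984195)(313.2) − (0.075738)(0.177090)(-609.6) + (0.997128)(80.7) = 65.30 m.
1° of latitude spans πR/180 = 111177 m, so Δφ = 65.30 / 111177 × 3600 = 2.114″.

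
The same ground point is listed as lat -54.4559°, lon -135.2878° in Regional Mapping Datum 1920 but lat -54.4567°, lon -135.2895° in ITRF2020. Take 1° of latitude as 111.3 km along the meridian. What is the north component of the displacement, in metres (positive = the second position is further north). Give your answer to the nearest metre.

ΔN = -89 m

Δφ = -54.4567° − -54.4559° = -0.0008°; Δλ = -135.2895° − -135.2878° = -0.0017°.
ΔN = Δφ × 111300 = -89.0 m; ΔE = Δλ × 111300 × cos(-54.4559°) = -0.0017 × 111300 × 0.581329 = -110.0 m.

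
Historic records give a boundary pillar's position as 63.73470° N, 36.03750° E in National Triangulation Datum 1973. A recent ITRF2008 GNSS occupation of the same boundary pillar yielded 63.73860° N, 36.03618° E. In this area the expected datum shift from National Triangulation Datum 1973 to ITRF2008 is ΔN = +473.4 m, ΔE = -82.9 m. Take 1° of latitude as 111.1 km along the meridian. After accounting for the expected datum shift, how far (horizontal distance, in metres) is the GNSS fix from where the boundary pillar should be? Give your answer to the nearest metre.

Observed coordinate differences: Δφ = +0.00390°, Δλ = -0.00132°.
Converting to metres (1° lat = 111100 m, cos φ = 0.442528): observed ΔN = 433.3 m, observed ΔE = -64.9 m.
Subtracting the expected shift leaves a residual of 433.3 − (473.4) = -40.1 m north and -64.9 − (-82.9) = 18.0 m east.
Residual distance = √((-40.1)² + 18.0²) = 44.0 m.

44 m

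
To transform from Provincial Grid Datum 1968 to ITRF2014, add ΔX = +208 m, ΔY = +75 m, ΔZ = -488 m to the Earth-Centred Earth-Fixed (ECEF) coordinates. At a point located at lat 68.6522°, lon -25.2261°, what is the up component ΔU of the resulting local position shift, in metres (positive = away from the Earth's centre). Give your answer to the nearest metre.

ΔU = -398 m

The local up (radial) axis is (cos φ cos λ, cos φ sin λ, sin φ), giving ΔU = 68.497 − 11.636 − 454.517 = -397.66 m.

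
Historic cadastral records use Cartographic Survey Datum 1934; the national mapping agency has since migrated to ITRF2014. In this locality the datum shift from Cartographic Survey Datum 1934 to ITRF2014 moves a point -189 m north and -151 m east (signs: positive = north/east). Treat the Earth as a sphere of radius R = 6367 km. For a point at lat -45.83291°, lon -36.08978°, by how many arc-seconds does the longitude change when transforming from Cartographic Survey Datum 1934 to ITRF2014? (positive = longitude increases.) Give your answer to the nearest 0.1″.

At latitude -45.83291°, cos φ = 0.696753.
One radian of longitude at latitude φ spans R cos φ, so Δλ = ΔE / (R cos φ) = -151.0 / (6367000 × 0.696753) = -3.4038e-05 rad = -7.021″.

Δλ = -7.0″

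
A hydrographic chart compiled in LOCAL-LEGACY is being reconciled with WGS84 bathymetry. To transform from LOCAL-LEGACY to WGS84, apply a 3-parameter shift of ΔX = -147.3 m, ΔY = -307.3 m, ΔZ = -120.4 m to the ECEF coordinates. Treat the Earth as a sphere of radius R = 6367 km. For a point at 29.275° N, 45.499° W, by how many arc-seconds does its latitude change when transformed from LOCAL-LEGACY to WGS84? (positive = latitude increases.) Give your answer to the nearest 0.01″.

Δφ = -5.24″

sin φ = 0.489002, cos φ = 0.872283, sin λ = -0.713238, cos λ = 0.700922.
North component: ΔN = −sin φ cos λ·ΔX − sin φ sin λ·ΔY + cos φ·ΔZ = −(0.489002)(0.700922)(-147.3) − (0.489002)(-0.713238)(-307.3) + (0.872283)(-120.4) = -161.71 m.
1° of latitude spans πR/180 = 111125 m, so Δφ = -161.71 / 111125 × 3600 = -5.239″.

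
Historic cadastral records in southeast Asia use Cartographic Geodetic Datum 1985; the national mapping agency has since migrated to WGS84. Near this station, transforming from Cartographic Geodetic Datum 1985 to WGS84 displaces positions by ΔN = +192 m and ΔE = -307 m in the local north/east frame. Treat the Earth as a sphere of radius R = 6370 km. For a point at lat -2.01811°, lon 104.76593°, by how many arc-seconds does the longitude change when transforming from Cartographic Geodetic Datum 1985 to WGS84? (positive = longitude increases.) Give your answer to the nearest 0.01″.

Δλ = -9.95″

At latitude -2.01811°, cos φ = 0.999380.
One radian of longitude at latitude φ spans R cos φ, so Δλ = ΔE / (R cos φ) = -307.0 / (6370000 × 0.999380) = -4.8225e-05 rad = -9.947″.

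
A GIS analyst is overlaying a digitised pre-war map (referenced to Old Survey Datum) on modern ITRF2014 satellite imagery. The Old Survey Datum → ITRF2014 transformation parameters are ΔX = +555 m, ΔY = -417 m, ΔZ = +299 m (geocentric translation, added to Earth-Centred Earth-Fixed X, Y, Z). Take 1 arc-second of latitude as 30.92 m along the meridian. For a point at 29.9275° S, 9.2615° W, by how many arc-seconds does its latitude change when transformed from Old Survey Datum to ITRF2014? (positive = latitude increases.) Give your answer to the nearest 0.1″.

sin φ = -0.498904, cos φ = 0.866657, sin λ = -0.160941, cos λ = 0.986964.
North component: ΔN = −sin φ cos λ·ΔX − sin φ sin λ·ΔY + cos φ·ΔZ = −(-0.498904)(0.986964)(555) − (-0.498904)(-0.160941)(-417) + (0.866657)(299) = 565.90 m.
1° of latitude spans 3600 × 30.92 = 111312 m, so Δφ = 565.90 / 111312 × 3600 = 18.302″.

Δφ = 18.3″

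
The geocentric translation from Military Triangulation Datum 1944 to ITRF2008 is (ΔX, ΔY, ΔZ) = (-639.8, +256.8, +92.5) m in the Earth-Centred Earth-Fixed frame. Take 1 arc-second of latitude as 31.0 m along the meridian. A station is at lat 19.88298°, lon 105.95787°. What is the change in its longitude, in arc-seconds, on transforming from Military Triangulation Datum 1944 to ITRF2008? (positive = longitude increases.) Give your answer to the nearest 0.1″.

sin φ = 0.340100, cos φ = 0.940389, sin λ = 0.961464, cos λ = -0.274930.
East component: ΔE = −sin λ·ΔX + cos λ·ΔY = −(0.961464)(-639.8) + (-0.274930)(256.8) = 544.54 m.
1° of latitude spans 3600 × 31.00 = 111600 m; at latitude φ, 1° of longitude spans that × cos φ = 104947.4 m, so Δλ = 544.54 / 104947.4 × 3600 = 18.679″.

Δλ = 18.7″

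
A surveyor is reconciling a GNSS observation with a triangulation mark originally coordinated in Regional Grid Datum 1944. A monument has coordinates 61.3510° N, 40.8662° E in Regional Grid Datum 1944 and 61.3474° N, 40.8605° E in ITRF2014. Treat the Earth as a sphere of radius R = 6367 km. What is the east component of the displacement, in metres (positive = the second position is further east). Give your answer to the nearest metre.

Δφ = 61.3474° − 61.3510° = -0.0036°; Δλ = 40.8605° − 40.8662° = -0.0057°.
1° along a meridian = πR/180 = 111125 m.
ΔN = Δφ × 111125 = -400.1 m; ΔE = Δλ × 111125 × cos(61.3510°) = -0.0057 × 111125 × 0.479443 = -303.7 m.

ΔE = -304 m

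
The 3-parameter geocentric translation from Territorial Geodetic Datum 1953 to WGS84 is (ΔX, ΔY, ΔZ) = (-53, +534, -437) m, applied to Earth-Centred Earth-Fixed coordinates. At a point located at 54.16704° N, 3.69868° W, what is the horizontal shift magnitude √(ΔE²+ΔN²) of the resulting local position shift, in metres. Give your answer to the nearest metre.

The local east axis at (φ, λ) is (−sin λ, cos λ, 0), so ΔE = −sin(-3.69868°)·(-53) + cos(-3.69868°)·534 = 529.47 m.
The local north axis is (−sin φ cos λ, −sin φ sin λ, cos φ), giving ΔN = 42.879 + 27.928 − 255.830 = -185.02 m.
Horizontal magnitude = √(ΔE² + ΔN²) = √(529.47² + (-185.02)²) = 560.87 m.

561 m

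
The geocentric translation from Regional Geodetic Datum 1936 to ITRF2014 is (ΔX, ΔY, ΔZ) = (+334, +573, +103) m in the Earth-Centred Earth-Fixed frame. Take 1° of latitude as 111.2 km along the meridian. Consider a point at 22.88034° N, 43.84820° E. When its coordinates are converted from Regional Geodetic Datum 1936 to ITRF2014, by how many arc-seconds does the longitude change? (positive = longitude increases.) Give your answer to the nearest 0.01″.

sin φ = 0.388808, cos φ = 0.921319, sin λ = 0.692750, cos λ = 0.721178.
East component: ΔE = −sin λ·ΔX + cos λ·ΔY = −(0.692750)(334) + (0.721178)(573) = 181.86 m.
1° of latitude spans 111200 m; at latitude φ, 1° of longitude spans that × cos φ = 102450.7 m, so Δλ = 181.86 / 102450.7 × 3600 = 6.390″.

Δλ = 6.39″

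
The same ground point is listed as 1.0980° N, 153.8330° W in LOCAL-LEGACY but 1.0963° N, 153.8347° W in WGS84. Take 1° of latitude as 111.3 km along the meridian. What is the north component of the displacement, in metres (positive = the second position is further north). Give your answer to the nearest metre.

Δφ = 1.0963° − 1.0980° = -0.0017°; Δλ = -153.8347° − -153.8330° = -0.0017°.
ΔN = Δφ × 111300 = -189.2 m; ΔE = Δλ × 111300 × cos(1.0980°) = -0.0017 × 111300 × 0.999816 = -189.2 m.

ΔN = -189 m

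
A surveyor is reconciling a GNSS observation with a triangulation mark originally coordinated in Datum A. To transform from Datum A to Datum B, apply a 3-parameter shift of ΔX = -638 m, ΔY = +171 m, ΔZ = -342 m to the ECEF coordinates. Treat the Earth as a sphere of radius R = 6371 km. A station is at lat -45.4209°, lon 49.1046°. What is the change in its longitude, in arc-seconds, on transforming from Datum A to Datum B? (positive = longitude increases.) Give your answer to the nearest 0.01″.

Δλ = 27.41″

sin φ = -0.712282, cos φ = 0.701893, sin λ = 0.755906, cos λ = 0.654680.
East component: ΔE = −sin λ·ΔX + cos λ·ΔY = −(0.755906)(-638) + (0.654680)(171) = 594.22 m.
1° of latitude spans πR/180 = 111195 m; at latitude φ, 1° of longitude spans that × cos φ = 78047.0 m, so Δλ = 594.22 / 78047.0 × 3600 = 27.409″.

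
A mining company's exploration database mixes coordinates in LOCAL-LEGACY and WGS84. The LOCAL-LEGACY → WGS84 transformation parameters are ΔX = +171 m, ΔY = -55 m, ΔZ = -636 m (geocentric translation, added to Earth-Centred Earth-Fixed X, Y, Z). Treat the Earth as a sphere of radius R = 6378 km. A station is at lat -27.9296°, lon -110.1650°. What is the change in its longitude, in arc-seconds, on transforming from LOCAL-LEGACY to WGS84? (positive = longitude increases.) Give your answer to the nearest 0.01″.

Δλ = 6.57″

sin φ = -0.468386, cos φ = 0.883524, sin λ = -0.938704, cos λ = -0.344725.
East component: ΔE = −sin λ·ΔX + cos λ·ΔY = −(-0.938704)(171) + (-0.344725)(-55) = 179.48 m.
1° of latitude spans πR/180 = 111317 m; at latitude φ, 1° of longitude spans that × cos φ = 98351.3 m, so Δλ = 179.48 / 98351.3 × 3600 = 6.570″.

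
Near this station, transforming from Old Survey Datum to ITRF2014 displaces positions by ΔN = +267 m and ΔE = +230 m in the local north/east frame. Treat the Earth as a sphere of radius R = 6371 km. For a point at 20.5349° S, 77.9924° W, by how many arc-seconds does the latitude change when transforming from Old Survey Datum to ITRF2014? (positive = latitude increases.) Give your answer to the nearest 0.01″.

On a sphere of radius R, 1 rad of latitude = R, so Δφ = ΔN / R = 267.0 / 6371000 = 4.1909e-05 rad = 8.644″.

Δφ = 8.64″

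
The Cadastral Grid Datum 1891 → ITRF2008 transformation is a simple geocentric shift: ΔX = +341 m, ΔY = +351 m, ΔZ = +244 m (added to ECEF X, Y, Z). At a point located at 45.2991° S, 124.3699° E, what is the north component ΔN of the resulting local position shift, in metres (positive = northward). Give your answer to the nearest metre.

The local north axis is (−sin φ cos λ, −sin φ sin λ, cos φ), giving ΔN = -136.831 + 205.929 + 171.631 = 240.73 m.

ΔN = 241 m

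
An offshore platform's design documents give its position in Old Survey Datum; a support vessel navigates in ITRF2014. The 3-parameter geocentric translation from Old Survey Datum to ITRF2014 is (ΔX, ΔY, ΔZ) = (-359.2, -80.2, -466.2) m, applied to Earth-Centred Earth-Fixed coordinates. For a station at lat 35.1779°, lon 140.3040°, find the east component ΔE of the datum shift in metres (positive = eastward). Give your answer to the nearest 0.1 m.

ΔE = 291.1 m

At φ = 35.1779°, λ = 140.3040°: sin φ = 0.576117, cos φ = 0.817367, sin λ = 0.638714, cos λ = -0.769444.
ΔE = −sin λ·ΔX + cos λ·ΔY = −(0.638714)·(-359.2) + (-0.769444)·(-80.2) = 291.14 m.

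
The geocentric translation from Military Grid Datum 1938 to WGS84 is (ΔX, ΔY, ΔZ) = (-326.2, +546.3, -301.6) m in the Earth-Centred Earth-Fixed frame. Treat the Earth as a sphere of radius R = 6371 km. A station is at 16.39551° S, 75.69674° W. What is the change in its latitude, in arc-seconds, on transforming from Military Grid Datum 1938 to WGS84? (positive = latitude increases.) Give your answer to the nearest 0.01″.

Δφ = -14.94″

sin φ = -0.282266, cos φ = 0.959336, sin λ = -0.969002, cos λ = 0.247054.
North component: ΔN = −sin φ cos λ·ΔX − sin φ sin λ·ΔY + cos φ·ΔZ = −(-0.282266)(0.247054)(-326.2) − (-0.282266)(-0.969002)(546.3) + (0.959336)(-301.6) = -461.51 m.
1° of latitude spans πR/180 = 111195 m, so Δφ = -461.51 / 111195 × 3600 = -14.942″.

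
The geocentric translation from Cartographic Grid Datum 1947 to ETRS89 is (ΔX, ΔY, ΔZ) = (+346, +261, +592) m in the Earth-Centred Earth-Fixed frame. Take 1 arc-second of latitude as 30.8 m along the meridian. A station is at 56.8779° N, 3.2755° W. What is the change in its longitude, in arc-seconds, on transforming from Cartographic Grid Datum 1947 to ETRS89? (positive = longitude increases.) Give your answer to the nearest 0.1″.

Δλ = 16.7″

sin φ = 0.837508, cos φ = 0.546425, sin λ = -0.057137, cos λ = 0.998366.
East component: ΔE = −sin λ·ΔX + cos λ·ΔY = −(-0.057137)(346) + (0.998366)(261) = 280.34 m.
1° of latitude spans 3600 × 30.80 = 110880 m; at latitude φ, 1° of longitude spans that × cos φ = 60587.6 m, so Δλ = 280.34 / 60587.6 × 3600 = 16.657″.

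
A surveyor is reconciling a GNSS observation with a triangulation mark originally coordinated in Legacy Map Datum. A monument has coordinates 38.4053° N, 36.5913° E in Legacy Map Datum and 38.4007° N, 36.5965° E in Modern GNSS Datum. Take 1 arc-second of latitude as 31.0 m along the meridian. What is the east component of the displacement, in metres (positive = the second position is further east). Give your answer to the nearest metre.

Δφ = 38.4007° − 38.4053° = -0.0046°; Δλ = 36.5965° − 36.5913° = +0.0052°.
1° of latitude = 3600 × 31.00 = 111600 m.
ΔN = Δφ × 111600 = -513.4 m; ΔE = Δλ × 111600 × cos(38.4053°) = +0.0052 × 111600 × 0.783636 = 454.8 m.

ΔE = 455 m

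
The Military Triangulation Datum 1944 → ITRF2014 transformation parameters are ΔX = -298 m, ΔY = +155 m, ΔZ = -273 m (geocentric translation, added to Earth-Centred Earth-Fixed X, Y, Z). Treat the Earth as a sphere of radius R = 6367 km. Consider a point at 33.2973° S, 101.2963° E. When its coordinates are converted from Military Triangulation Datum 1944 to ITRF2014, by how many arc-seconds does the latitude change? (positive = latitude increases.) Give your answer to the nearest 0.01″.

Δφ = -3.65″

sin φ = -0.548983, cos φ = 0.835833, sin λ = 0.980627, cos λ = -0.195883.
North component: ΔN = −sin φ cos λ·ΔX − sin φ sin λ·ΔY + cos φ·ΔZ = −(-0.548983)(-0.195883)(-298) − (-0.548983)(0.980627)(155) + (0.835833)(-273) = -112.69 m.
1° of latitude spans πR/180 = 111125 m, so Δφ = -112.69 / 111125 × 3600 = -3.651″.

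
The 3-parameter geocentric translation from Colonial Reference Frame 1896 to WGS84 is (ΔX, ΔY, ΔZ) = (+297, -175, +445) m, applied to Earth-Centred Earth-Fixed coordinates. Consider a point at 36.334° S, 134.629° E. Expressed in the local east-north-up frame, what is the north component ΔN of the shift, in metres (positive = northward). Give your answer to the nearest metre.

ΔN = 161 m

The local north axis is (−sin φ cos λ, −sin φ sin λ, cos φ), giving ΔN = -123.621 − 73.790 + 358.482 = 161.07 m.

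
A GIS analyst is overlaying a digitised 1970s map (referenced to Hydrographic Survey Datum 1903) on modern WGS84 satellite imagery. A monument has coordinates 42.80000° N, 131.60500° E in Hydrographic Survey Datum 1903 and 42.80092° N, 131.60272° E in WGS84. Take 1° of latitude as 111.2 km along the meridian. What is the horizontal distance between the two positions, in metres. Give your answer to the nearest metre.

212 m

Δφ = 42.80092° − 42.80000° = +0.00092°; Δλ = 131.60272° − 131.60500° = -0.00228°.
ΔN = Δφ × 111200 = 102.3 m; ΔE = Δλ × 111200 × cos(42.80000°) = -0.00228 × 111200 × 0.733730 = -186.0 m.
Distance = √(ΔE² + ΔN²) = √((-186.0)² + 102.3²) = 212.3 m.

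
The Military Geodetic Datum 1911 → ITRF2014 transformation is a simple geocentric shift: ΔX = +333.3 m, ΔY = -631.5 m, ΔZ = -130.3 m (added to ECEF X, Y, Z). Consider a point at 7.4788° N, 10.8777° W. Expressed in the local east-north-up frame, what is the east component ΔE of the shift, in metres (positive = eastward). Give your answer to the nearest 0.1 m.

ΔE = -557.3 m

At φ = 7.4788°, λ = -10.8777°: sin φ = 0.130159, cos φ = 0.991493, sin λ = -0.188713, cos λ = 0.982032.
ΔE = −sin λ·ΔX + cos λ·ΔY = −(-0.188713)·(333.3) + (0.982032)·(-631.5) = -557.26 m.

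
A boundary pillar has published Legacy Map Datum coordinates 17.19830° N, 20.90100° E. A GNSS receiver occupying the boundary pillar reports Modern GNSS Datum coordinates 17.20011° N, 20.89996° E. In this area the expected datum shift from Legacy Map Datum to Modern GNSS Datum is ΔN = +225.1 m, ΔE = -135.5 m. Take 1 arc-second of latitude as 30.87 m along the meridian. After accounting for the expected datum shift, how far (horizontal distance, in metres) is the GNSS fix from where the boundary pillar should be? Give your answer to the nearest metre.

35 m

Observed coordinate differences: Δφ = +0.00181°, Δλ = -0.00104°.
Converting to metres (1° lat = 111132 m, cos φ = 0.955287): observed ΔN = 201.1 m, observed ΔE = -110.4 m.
Subtracting the expected shift leaves a residual of 201.1 − (225.1) = -24.0 m north and -110.4 − (-135.5) = 25.1 m east.
Residual distance = √((-24.0)² + 25.1²) = 34.7 m.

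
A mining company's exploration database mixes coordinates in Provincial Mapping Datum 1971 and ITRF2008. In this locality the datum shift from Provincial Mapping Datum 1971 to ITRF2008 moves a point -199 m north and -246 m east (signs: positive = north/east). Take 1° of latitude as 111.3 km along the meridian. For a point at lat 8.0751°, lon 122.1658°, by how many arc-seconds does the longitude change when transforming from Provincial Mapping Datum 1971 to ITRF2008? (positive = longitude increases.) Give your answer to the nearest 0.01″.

At latitude 8.0751°, cos φ = 0.990085.
1° of longitude at this latitude = 111.3 × cos φ = 110.20 km, so Δλ = -246.0 / 110196.4 = -0.0022324° = -8.037″.

Δλ = -8.04″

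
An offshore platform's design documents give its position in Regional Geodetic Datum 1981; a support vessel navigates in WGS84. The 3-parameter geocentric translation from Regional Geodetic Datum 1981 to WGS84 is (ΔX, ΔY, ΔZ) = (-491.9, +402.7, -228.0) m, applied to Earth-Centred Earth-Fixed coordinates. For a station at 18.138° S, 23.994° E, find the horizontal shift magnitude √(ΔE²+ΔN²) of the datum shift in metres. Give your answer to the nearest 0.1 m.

At φ = -18.138°, λ = 23.994°: sin φ = -0.311307, cos φ = 0.950309, sin λ = 0.406641, cos λ = 0.913588.
ΔE = −sin λ·ΔX + cos λ·ΔY = −(0.406641)·(-491.9) + (0.913588)·(402.7) = 567.93 m.
ΔN = −sin φ cos λ·ΔX − sin φ sin λ·ΔY + cos φ·ΔZ = −(-0.311307)(0.913588)(-491.9) − (-0.311307)(0.406641)(402.7) + (0.950309)(-228.0) = -305.59 m.
Horizontal magnitude = √(ΔE² + ΔN²) = √(567.93² + (-305.59)²) = 644.93 m.

644.9 m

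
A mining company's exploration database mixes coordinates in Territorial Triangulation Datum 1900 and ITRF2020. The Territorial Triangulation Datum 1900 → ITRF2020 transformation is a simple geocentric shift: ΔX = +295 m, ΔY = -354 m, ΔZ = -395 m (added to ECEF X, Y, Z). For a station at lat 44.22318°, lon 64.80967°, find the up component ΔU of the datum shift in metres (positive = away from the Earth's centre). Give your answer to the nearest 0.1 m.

ΔU = -415.1 m

At φ = 44.22318°, λ = 64.80967°: sin φ = 0.697455, cos φ = 0.716628, sin λ = 0.904899, cos λ = 0.425627.
ΔU = cos φ cos λ·ΔX + cos φ sin λ·ΔY + sin φ·ΔZ = (0.716628)(0.425627)(295) + (0.716628)(0.904899)(-354) + (0.697455)(-395) = -415.08 m.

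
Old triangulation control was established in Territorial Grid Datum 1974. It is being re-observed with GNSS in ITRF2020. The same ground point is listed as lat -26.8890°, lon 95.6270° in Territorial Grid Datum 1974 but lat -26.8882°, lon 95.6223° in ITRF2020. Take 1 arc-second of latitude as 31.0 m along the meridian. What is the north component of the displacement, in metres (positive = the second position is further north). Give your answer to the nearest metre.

Δφ = -26.8882° − -26.8890° = +0.0008°; Δλ = 95.6223° − 95.6270° = -0.0047°.
1° of latitude = 3600 × 31.00 = 111600 m.
ΔN = Δφ × 111600 = 89.3 m; ΔE = Δλ × 111600 × cos(-26.8890°) = -0.0047 × 111600 × 0.891884 = -467.8 m.

ΔN = 89 m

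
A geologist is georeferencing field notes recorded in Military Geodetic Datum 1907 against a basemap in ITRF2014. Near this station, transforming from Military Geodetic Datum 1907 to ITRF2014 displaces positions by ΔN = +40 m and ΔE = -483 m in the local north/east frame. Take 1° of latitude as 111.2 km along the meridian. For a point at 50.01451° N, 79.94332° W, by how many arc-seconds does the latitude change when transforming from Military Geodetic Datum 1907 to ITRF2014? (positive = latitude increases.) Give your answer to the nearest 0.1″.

Δφ = 1.3″

1° of latitude = 111.2 km, so Δφ = 40.0 / 111200 = 0.0003597° = 1.295″.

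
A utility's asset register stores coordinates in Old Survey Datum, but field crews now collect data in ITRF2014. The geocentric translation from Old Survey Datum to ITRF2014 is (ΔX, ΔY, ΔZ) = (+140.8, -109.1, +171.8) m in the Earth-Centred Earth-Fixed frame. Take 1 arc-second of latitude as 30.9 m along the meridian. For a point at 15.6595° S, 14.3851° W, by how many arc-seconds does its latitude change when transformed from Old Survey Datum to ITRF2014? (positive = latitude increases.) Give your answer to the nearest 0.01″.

sin φ = -0.269920, cos φ = 0.962883, sin λ = -0.248438, cos λ = 0.968648.
North component: ΔN = −sin φ cos λ·ΔX − sin φ sin λ·ΔY + cos φ·ΔZ = −(-0.269920)(0.968648)(140.8) − (-0.269920)(-0.248438)(-109.1) + (0.962883)(171.8) = 209.55 m.
1° of latitude spans 3600 × 30.90 = 111240 m, so Δφ = 209.55 / 111240 × 3600 = 6.782″.

Δφ = 6.78″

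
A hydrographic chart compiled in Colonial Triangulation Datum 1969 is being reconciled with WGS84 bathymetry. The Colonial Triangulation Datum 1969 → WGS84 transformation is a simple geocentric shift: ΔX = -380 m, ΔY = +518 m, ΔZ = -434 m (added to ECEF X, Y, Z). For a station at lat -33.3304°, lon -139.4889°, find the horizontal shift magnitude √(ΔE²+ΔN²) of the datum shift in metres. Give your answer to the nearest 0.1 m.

749.4 m

The local east axis at (φ, λ) is (−sin λ, cos λ, 0), so ΔE = −sin(-139.4889°)·(-380) + cos(-139.4889°)·518 = -640.67 m.
The local north axis is (−sin φ cos λ, −sin φ sin λ, cos φ), giving ΔN = 158.744 − 184.890 − 362.614 = -388.76 m.
Horizontal magnitude = √(ΔE² + ΔN²) = √((-640.67)² + (-388.76)²) = 749.40 m.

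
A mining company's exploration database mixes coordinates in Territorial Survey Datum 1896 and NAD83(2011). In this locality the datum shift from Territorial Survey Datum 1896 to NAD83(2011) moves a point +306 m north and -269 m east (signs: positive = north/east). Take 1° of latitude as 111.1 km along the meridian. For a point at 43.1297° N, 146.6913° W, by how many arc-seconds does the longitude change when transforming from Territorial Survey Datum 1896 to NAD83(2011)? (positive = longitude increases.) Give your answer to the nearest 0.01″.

At latitude 43.1297°, cos φ = 0.729808.
1° of longitude at this latitude = 111.1 × cos φ = 81.08 km, so Δλ = -269.0 / 81081.7 = -0.0033176° = -11.944″.

Δλ = -11.94″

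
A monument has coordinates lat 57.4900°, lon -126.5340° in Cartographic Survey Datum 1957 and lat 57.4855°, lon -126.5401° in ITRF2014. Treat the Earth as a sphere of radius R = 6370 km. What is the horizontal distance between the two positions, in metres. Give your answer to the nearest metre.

619 m

Δφ = 57.4855° − 57.4900° = -0.0045°; Δλ = -126.5401° − -126.5340° = -0.0061°.
1° along a meridian = πR/180 = 111177 m.
ΔN = Δφ × 111177 = -500.3 m; ΔE = Δλ × 111177 × cos(57.4900°) = -0.0061 × 111177 × 0.537447 = -364.5 m.
Distance = √(ΔE² + ΔN²) = √((-364.5)² + (-500.3)²) = 619.0 m.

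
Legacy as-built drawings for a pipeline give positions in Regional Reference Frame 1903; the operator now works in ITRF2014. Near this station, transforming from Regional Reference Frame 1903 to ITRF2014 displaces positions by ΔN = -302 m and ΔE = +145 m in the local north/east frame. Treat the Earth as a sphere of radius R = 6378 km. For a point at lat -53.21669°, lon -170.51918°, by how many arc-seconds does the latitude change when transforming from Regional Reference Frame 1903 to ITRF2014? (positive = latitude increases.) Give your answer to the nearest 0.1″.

On a sphere of radius R, 1 rad of latitude = R, so Δφ = ΔN / R = -302.0 / 6378000 = -4.7350e-05 rad = -9.767″.

Δφ = -9.8″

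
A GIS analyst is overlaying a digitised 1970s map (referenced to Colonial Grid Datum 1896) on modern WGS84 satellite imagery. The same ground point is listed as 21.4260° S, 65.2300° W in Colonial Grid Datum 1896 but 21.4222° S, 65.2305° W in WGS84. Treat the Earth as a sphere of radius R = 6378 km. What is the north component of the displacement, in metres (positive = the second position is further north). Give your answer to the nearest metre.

Δφ = -21.4222° − -21.4260° = +0.0038°; Δλ = -65.2305° − -65.2300° = -0.0005°.
1° along a meridian = πR/180 = 111317 m.
ΔN = Δφ × 111317 = 423.0 m; ΔE = Δλ × 111317 × cos(-21.4260°) = -0.0005 × 111317 × 0.930890 = -51.8 m.

ΔN = 423 m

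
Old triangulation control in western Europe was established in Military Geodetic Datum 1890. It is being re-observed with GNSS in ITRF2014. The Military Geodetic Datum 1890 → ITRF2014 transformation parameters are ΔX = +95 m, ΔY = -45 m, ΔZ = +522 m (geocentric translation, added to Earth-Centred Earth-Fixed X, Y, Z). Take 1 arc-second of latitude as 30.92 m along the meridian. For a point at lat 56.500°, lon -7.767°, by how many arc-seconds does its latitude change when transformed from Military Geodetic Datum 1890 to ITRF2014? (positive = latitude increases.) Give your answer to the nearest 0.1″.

sin φ = 0.833886, cos φ = 0.551937, sin λ = -0.135145, cos λ = 0.990826.
North component: ΔN = −sin φ cos λ·ΔX − sin φ sin λ·ΔY + cos φ·ΔZ = −(0.833886)(0.990826)(95) − (0.833886)(-0.135145)(-45) + (0.551937)(522) = 204.55 m.
1° of latitude spans 3600 × 30.92 = 111312 m, so Δφ = 204.55 / 111312 × 3600 = 6.615″.

Δφ = 6.6″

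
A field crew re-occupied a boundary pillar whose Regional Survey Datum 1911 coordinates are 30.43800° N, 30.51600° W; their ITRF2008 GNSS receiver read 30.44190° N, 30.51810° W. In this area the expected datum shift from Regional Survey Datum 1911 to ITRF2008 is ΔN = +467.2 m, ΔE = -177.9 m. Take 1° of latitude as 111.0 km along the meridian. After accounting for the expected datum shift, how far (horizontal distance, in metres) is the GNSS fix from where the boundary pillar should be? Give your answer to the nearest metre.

Observed coordinate differences: Δφ = +0.00390°, Δλ = -0.00210°.
Converting to metres (1° lat = 111000 m, cos φ = 0.862178): observed ΔN = 432.9 m, observed ΔE = -201.0 m.
Subtracting the expected shift leaves a residual of 432.9 − (467.2) = -34.3 m north and -201.0 − (-177.9) = -23.1 m east.
Residual distance = √((-34.3)² + (-23.1)²) = 41.3 m.

41 m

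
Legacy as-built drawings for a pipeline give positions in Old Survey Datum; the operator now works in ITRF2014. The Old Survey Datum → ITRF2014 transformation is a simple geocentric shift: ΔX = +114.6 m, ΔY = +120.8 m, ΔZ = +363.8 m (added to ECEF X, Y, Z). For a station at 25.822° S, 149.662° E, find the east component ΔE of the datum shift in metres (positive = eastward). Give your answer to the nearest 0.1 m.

At φ = -25.822°, λ = 149.662°: sin φ = -0.435577, cos φ = 0.900152, sin λ = 0.505100, cos λ = -0.863061.
ΔE = −sin λ·ΔX + cos λ·ΔY = −(0.505100)·(114.6) + (-0.863061)·(120.8) = -162.14 m.

ΔE = -162.1 m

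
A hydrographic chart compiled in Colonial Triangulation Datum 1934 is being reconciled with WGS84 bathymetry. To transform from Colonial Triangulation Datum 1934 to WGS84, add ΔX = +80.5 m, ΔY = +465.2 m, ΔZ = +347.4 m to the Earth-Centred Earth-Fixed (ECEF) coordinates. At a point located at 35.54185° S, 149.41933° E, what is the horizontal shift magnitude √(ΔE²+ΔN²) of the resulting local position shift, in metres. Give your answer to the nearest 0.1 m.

582.5 m

At φ = -35.54185°, λ = 149.41933°: sin φ = -0.581297, cos φ = 0.813691, sin λ = 0.508751, cos λ = -0.860914.
ΔE = −sin λ·ΔX + cos λ·ΔY = −(0.508751)·(80.5) + (-0.860914)·(465.2) = -441.45 m.
ΔN = −sin φ cos λ·ΔX − sin φ sin λ·ΔY + cos φ·ΔZ = −(-0.581297)(-0.860914)(80.5) − (-0.581297)(0.508751)(465.2) + (0.813691)(347.4) = 379.97 m.
Horizontal magnitude = √(ΔE² + ΔN²) = √((-441.45)² + 379.97²) = 582.46 m.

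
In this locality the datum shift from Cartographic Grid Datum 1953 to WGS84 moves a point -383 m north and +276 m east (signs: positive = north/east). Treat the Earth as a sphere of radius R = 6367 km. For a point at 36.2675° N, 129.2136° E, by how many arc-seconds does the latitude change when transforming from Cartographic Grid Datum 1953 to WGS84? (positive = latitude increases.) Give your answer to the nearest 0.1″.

Δφ = -12.4″

On a sphere of radius R, 1 rad of latitude = R, so Δφ = ΔN / R = -383.0 / 6367000 = -6.0154e-05 rad = -12.408″.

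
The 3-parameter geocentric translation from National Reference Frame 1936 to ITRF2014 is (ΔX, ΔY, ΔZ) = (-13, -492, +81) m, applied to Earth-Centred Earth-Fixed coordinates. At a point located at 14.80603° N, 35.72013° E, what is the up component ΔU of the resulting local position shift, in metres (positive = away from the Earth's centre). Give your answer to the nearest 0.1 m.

ΔU = -267.2 m

The local up (radial) axis is (cos φ cos λ, cos φ sin λ, sin φ), giving ΔU = -10.204 − 277.705 + 20.699 = -267.21 m.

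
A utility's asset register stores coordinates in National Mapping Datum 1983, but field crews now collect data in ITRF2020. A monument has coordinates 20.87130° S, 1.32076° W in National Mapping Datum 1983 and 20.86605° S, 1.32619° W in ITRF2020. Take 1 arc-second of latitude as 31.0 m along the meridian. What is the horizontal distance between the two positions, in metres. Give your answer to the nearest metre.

Δφ = -20.86605° − -20.87130° = +0.00525°; Δλ = -1.32619° − -1.32076° = -0.00543°.
1° of latitude = 3600 × 31.00 = 111600 m.
ΔN = Δφ × 111600 = 585.9 m; ΔE = Δλ × 111600 × cos(-20.87130°) = -0.00543 × 111600 × 0.934383 = -566.2 m.
Distance = √(ΔE² + ΔN²) = √((-566.2)² + 585.9²) = 814.8 m.

815 m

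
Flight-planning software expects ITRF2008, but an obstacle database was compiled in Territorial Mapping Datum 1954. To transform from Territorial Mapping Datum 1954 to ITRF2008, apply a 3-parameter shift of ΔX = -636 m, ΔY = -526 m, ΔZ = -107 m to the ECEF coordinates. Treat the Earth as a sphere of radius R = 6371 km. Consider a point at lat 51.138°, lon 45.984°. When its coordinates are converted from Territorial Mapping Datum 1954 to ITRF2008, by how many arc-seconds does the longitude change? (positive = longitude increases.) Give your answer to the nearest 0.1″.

Δλ = 4.7″

sin φ = 0.778659, cos φ = 0.627447, sin λ = 0.719146, cos λ = 0.694859.
East component: ΔE = −sin λ·ΔX + cos λ·ΔY = −(0.719146)(-636) + (0.694859)(-526) = 91.88 m.
1° of latitude spans πR/180 = 111195 m; at latitude φ, 1° of longitude spans that × cos φ = 69768.9 m, so Δλ = 91.88 / 69768.9 × 3600 = 4.741″.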